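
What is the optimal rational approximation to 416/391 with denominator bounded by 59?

50/47

Expand x = 416/391 as a continued fraction with the Euclidean algorithm:
  416 = 1*391 + 25, so a_0 = 1.
  391 = 15*25 + 16, so a_1 = 15.
  25 = 1*16 + 9, so a_2 = 1.
  16 = 1*9 + 7, so a_3 = 1.
  9 = 1*7 + 2, so a_4 = 1.
  7 = 3*2 + 1, so a_5 = 3.
  2 = 2*1 + 0, so a_6 = 2.
so x = [1; 15, 1, 1, 1, 3, 2].
Convergents (p_i = a_i*p_{i-1} + p_{i-2}, q_i = a_i*q_{i-1} + q_{i-2} with p_{-2}=0, p_{-1}=1, q_{-2}=1, q_{-1}=0), until the denominator exceeds 59:
  i=0: a_0=1, p_0 = 1*1 + 0 = 1, q_0 = 1*0 + 1 = 1.
  i=1: a_1=15, p_1 = 15*1 + 1 = 16, q_1 = 15*1 + 0 = 15.
  i=2: a_2=1, p_2 = 1*16 + 1 = 17, q_2 = 1*15 + 1 = 16.
  i=3: a_3=1, p_3 = 1*17 + 16 = 33, q_3 = 1*16 + 15 = 31.
  i=4: a_4=1, p_4 = 1*33 + 17 = 50, q_4 = 1*31 + 16 = 47.
  i=5: a_5=3, p_5 = 3*50 + 33 = 183, q_5 = 3*47 + 31 = 172.
q_5 = 172 > 59, so the last convergent with denominator <= 59 is p_4/q_4 = 50/47.
The closest fraction with denominator <= 59 is either p_4/q_4 or the intermediate fraction (k*p_4 + p_3)/(k*q_4 + q_3) with the largest k >= 1 whose denominator stays <= 59; these approach x as k grows, and every other convergent or intermediate fraction in range is farther away.
Largest k: floor((59 - q_3)/q_4) = floor((59 - 31)/47) = 0.
Since k = 0, no intermediate fraction beyond p_4/q_4 has denominator <= 59, so the convergent 50/47 is the closest (its error is |416*47 - 50*391|/(391*47) = 2/18377).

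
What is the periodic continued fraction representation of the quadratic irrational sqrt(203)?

Write x_i = (sqrt(203) + m_i)/d_i with (m_0, d_0) = (0, 1). a_0 = floor(sqrt(203)) = 14, since 14^2 = 196 <= 203 < 225 = 15^2.
Iterate m_{i+1} = d_i*a_i - m_i, d_{i+1} = (203 - m_{i+1}^2)/d_i, a_{i+1} = floor((a_0 + m_{i+1})/d_{i+1}):
  m_1 = 1*14 - 0 = 14, d_1 = (203 - 14^2)/1 = 7/1 = 7, a_1 = floor((14 + 14)/7) = 4.
  m_2 = 7*4 - 14 = 14, d_2 = (203 - 14^2)/7 = 7/7 = 1, a_2 = floor((14 + 14)/1) = 28.
  m_3 = 1*28 - 14 = 14, d_3 = (203 - 14^2)/1 = 7/1 = 7: (m_3, d_3) = (m_1, d_1) = (14, 7), so from here the quotients repeat a_1, a_2; the period length is 2.
Hence the expansion of sqrt(203) is a_0 = 14 followed by the repeating block 4, 28 (period 2).

[14; (4, 28)]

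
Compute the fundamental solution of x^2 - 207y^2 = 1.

First expand sqrt(207) as a continued fraction. With x_i = (sqrt(207) + m_i)/d_i and (m_0, d_0) = (0, 1): a_0 = floor(sqrt(207)) = 14, since 14^2 = 196 <= 207 < 225 = 15^2.
Iterate m_{i+1} = d_i*a_i - m_i, d_{i+1} = (207 - m_{i+1}^2)/d_i, a_{i+1} = floor((a_0 + m_{i+1})/d_{i+1}):
  m_1 = 1*14 - 0 = 14, d_1 = (207 - 14^2)/1 = 11/1 = 11, a_1 = floor((14 + 14)/11) = 2.
  m_2 = 11*2 - 14 = 8, d_2 = (207 - 8^2)/11 = 143/11 = 13, a_2 = floor((14 + 8)/13) = 1.
  m_3 = 13*1 - 8 = 5, d_3 = (207 - 5^2)/13 = 182/13 = 14, a_3 = floor((14 + 5)/14) = 1.
  m_4 = 14*1 - 5 = 9, d_4 = (207 - 9^2)/14 = 126/14 = 9, a_4 = floor((14 + 9)/9) = 2.
  m_5 = 9*2 - 9 = 9, d_5 = (207 - 9^2)/9 = 126/9 = 14, a_5 = floor((14 + 9)/14) = 1.
  m_6 = 14*1 - 9 = 5, d_6 = (207 - 5^2)/14 = 182/14 = 13, a_6 = floor((14 + 5)/13) = 1.
  m_7 = 13*1 - 5 = 8, d_7 = (207 - 8^2)/13 = 143/13 = 11, a_7 = floor((14 + 8)/11) = 2.
  m_8 = 11*2 - 8 = 14, d_8 = (207 - 14^2)/11 = 11/11 = 1, a_8 = floor((14 + 14)/1) = 28.
  m_9 = 1*28 - 14 = 14, d_9 = (207 - 14^2)/1 = 11/1 = 11: (m_9, d_9) = (m_1, d_1) = (14, 11), so from here the quotients repeat a_1, ..., a_8; the period length is 8.
So sqrt(207) = [14; (2, 1, 1, 2, 1, 1, 2, 28)] with period length k = 8.
k is even, so the fundamental solution of x^2 - 207y^2 = 1 is (p_{k-1}, q_{k-1}) = (p_7, q_7); compute convergents through index 7.
Convergents (p_i = a_i*p_{i-1} + p_{i-2}, q_i = a_i*q_{i-1} + q_{i-2} with p_{-2}=0, p_{-1}=1, q_{-2}=1, q_{-1}=0):
  i=0: a_0=14, p_0 = 14*1 + 0 = 14, q_0 = 14*0 + 1 = 1.
  i=1: a_1=2, p_1 = 2*14 + 1 = 29, q_1 = 2*1 + 0 = 2.
  i=2: a_2=1, p_2 = 1*29 + 14 = 43, q_2 = 1*2 + 1 = 3.
  i=3: a_3=1, p_3 = 1*43 + 29 = 72, q_3 = 1*3 + 2 = 5.
  i=4: a_4=2, p_4 = 2*72 + 43 = 187, q_4 = 2*5 + 3 = 13.
  i=5: a_5=1, p_5 = 1*187 + 72 = 259, q_5 = 1*13 + 5 = 18.
  i=6: a_6=1, p_6 = 1*259 + 187 = 446, q_6 = 1*18 + 13 = 31.
  i=7: a_7=2, p_7 = 2*446 + 259 = 1151, q_7 = 2*31 + 18 = 80.
Check: 1151^2 - 207*80^2 = 1324801 - 1324800 = 1, so (x, y) = (1151, 80) solves the equation, and by the theorem it is the least positive solution.

(x, y) = (1151, 80)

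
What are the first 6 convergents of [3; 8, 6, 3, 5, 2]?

3/1, 25/8, 153/49, 484/155, 2573/824, 5630/1803

Using the convergent recurrence p_i = a_i*p_{i-1} + p_{i-2}, q_i = a_i*q_{i-1} + q_{i-2} with p_{-2}=0, p_{-1}=1, q_{-2}=1, q_{-1}=0:
  i=0: a_0=3, p_0 = 3*1 + 0 = 3, q_0 = 3*0 + 1 = 1.
  i=1: a_1=8, p_1 = 8*3 + 1 = 25, q_1 = 8*1 + 0 = 8.
  i=2: a_2=6, p_2 = 6*25 + 3 = 153, q_2 = 6*8 + 1 = 49.
  i=3: a_3=3, p_3 = 3*153 + 25 = 484, q_3 = 3*49 + 8 = 155.
  i=4: a_4=5, p_4 = 5*484 + 153 = 2573, q_4 = 5*155 + 49 = 824.
  i=5: a_5=2, p_5 = 2*2573 + 484 = 5630, q_5 = 2*824 + 155 = 1803.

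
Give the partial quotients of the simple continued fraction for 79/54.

[1; 2, 6, 4]

Run the Euclidean algorithm on 79 and 54; the successive quotients are the partial quotients a_0, a_1, ... (each step inverts the fractional part left over by the previous one):
  79 = 1*54 + 25, so a_0 = 1.
  54 = 2*25 + 4, so a_1 = 2.
  25 = 6*4 + 1, so a_2 = 6.
  4 = 4*1 + 0, so a_3 = 4.
The remainder reaches 0 after 4 divisions, so the expansion has 4 partial quotients, read off in order.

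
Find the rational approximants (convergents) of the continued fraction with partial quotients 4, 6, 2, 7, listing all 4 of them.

Using the convergent recurrence p_i = a_i*p_{i-1} + p_{i-2}, q_i = a_i*q_{i-1} + q_{i-2} with p_{-2}=0, p_{-1}=1, q_{-2}=1, q_{-1}=0:
  i=0: a_0=4, p_0 = 4*1 + 0 = 4, q_0 = 4*0 + 1 = 1.
  i=1: a_1=6, p_1 = 6*4 + 1 = 25, q_1 = 6*1 + 0 = 6.
  i=2: a_2=2, p_2 = 2*25 + 4 = 54, q_2 = 2*6 + 1 = 13.
  i=3: a_3=7, p_3 = 7*54 + 25 = 403, q_3 = 7*13 + 6 = 97.

4/1, 25/6, 54/13, 403/97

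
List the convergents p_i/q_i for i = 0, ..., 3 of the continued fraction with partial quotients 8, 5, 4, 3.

8/1, 41/5, 172/21, 557/68

Using the convergent recurrence p_i = a_i*p_{i-1} + p_{i-2}, q_i = a_i*q_{i-1} + q_{i-2} with p_{-2}=0, p_{-1}=1, q_{-2}=1, q_{-1}=0:
  i=0: a_0=8, p_0 = 8*1 + 0 = 8, q_0 = 8*0 + 1 = 1.
  i=1: a_1=5, p_1 = 5*8 + 1 = 41, q_1 = 5*1 + 0 = 5.
  i=2: a_2=4, p_2 = 4*41 + 8 = 172, q_2 = 4*5 + 1 = 21.
  i=3: a_3=3, p_3 = 3*172 + 41 = 557, q_3 = 3*21 + 5 = 68.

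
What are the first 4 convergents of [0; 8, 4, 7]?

0/1, 1/8, 4/33, 29/239

Using the convergent recurrence p_i = a_i*p_{i-1} + p_{i-2}, q_i = a_i*q_{i-1} + q_{i-2} with p_{-2}=0, p_{-1}=1, q_{-2}=1, q_{-1}=0:
  i=0: a_0=0, p_0 = 0*1 + 0 = 0, q_0 = 0*0 + 1 = 1.
  i=1: a_1=8, p_1 = 8*0 + 1 = 1, q_1 = 8*1 + 0 = 8.
  i=2: a_2=4, p_2 = 4*1 + 0 = 4, q_2 = 4*8 + 1 = 33.
  i=3: a_3=7, p_3 = 7*4 + 1 = 29, q_3 = 7*33 + 8 = 239.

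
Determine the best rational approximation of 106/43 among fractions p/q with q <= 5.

5/2

Expand x = 106/43 as a continued fraction with the Euclidean algorithm:
  106 = 2*43 + 20, so a_0 = 2.
  43 = 2*20 + 3, so a_1 = 2.
  20 = 6*3 + 2, so a_2 = 6.
  3 = 1*2 + 1, so a_3 = 1.
  2 = 2*1 + 0, so a_4 = 2.
so x = [2; 2, 6, 1, 2].
Convergents (p_i = a_i*p_{i-1} + p_{i-2}, q_i = a_i*q_{i-1} + q_{i-2} with p_{-2}=0, p_{-1}=1, q_{-2}=1, q_{-1}=0), until the denominator exceeds 5:
  i=0: a_0=2, p_0 = 2*1 + 0 = 2, q_0 = 2*0 + 1 = 1.
  i=1: a_1=2, p_1 = 2*2 + 1 = 5, q_1 = 2*1 + 0 = 2.
  i=2: a_2=6, p_2 = 6*5 + 2 = 32, q_2 = 6*2 + 1 = 13.
q_2 = 13 > 5, so the last convergent with denominator <= 5 is p_1/q_1 = 5/2.
The closest fraction with denominator <= 5 is either p_1/q_1 or the intermediate fraction (k*p_1 + p_0)/(k*q_1 + q_0) with the largest k >= 1 whose denominator stays <= 5; these approach x as k grows, and every other convergent or intermediate fraction in range is farther away.
Largest k: floor((5 - q_0)/q_1) = floor((5 - 1)/2) = 2.
That gives (2*5 + 2)/(2*2 + 1) = 12/5.
Compare the errors: |x - 5/2| = |106*2 - 5*43|/(43*2) = 3/86, and |x - 12/5| = |106*5 - 12*43|/(43*5) = 14/215.
Cross-multiplying, 3*215 = 645 < 1204 = 14*86, so 3/86 is smaller: the convergent 5/2 is closer to x than 12/5.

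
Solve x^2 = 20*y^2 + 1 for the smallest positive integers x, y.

(x, y) = (9, 2)

First expand sqrt(20) as a continued fraction. With x_i = (sqrt(20) + m_i)/d_i and (m_0, d_0) = (0, 1): a_0 = floor(sqrt(20)) = 4, since 4^2 = 16 <= 20 < 25 = 5^2.
Iterate m_{i+1} = d_i*a_i - m_i, d_{i+1} = (20 - m_{i+1}^2)/d_i, a_{i+1} = floor((a_0 + m_{i+1})/d_{i+1}):
  m_1 = 1*4 - 0 = 4, d_1 = (20 - 4^2)/1 = 4/1 = 4, a_1 = floor((4 + 4)/4) = 2.
  m_2 = 4*2 - 4 = 4, d_2 = (20 - 4^2)/4 = 4/4 = 1, a_2 = floor((4 + 4)/1) = 8.
  m_3 = 1*8 - 4 = 4, d_3 = (20 - 4^2)/1 = 4/1 = 4: (m_3, d_3) = (m_1, d_1) = (4, 4), so from here the quotients repeat a_1, a_2; the period length is 2.
So sqrt(20) = [4; (2, 8)] with period length k = 2.
k is even, so the fundamental solution of x^2 - 20y^2 = 1 is (p_{k-1}, q_{k-1}) = (p_1, q_1); compute convergents through index 1.
Convergents (p_i = a_i*p_{i-1} + p_{i-2}, q_i = a_i*q_{i-1} + q_{i-2} with p_{-2}=0, p_{-1}=1, q_{-2}=1, q_{-1}=0):
  i=0: a_0=4, p_0 = 4*1 + 0 = 4, q_0 = 4*0 + 1 = 1.
  i=1: a_1=2, p_1 = 2*4 + 1 = 9, q_1 = 2*1 + 0 = 2.
Check: 9^2 - 20*2^2 = 81 - 80 = 1, so (x, y) = (9, 2) solves the equation, and by the theorem it is the least positive solution.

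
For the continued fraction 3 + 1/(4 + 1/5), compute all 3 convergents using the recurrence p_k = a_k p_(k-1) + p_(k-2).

Using the convergent recurrence p_i = a_i*p_{i-1} + p_{i-2}, q_i = a_i*q_{i-1} + q_{i-2} with p_{-2}=0, p_{-1}=1, q_{-2}=1, q_{-1}=0:
  i=0: a_0=3, p_0 = 3*1 + 0 = 3, q_0 = 3*0 + 1 = 1.
  i=1: a_1=4, p_1 = 4*3 + 1 = 13, q_1 = 4*1 + 0 = 4.
  i=2: a_2=5, p_2 = 5*13 + 3 = 68, q_2 = 5*4 + 1 = 21.

3/1, 13/4, 68/21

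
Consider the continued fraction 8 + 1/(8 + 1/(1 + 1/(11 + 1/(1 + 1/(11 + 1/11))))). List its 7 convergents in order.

8/1, 65/8, 73/9, 868/107, 941/116, 11219/1383, 124350/15329

Using the convergent recurrence p_i = a_i*p_{i-1} + p_{i-2}, q_i = a_i*q_{i-1} + q_{i-2} with p_{-2}=0, p_{-1}=1, q_{-2}=1, q_{-1}=0:
  i=0: a_0=8, p_0 = 8*1 + 0 = 8, q_0 = 8*0 + 1 = 1.
  i=1: a_1=8, p_1 = 8*8 + 1 = 65, q_1 = 8*1 + 0 = 8.
  i=2: a_2=1, p_2 = 1*65 + 8 = 73, q_2 = 1*8 + 1 = 9.
  i=3: a_3=11, p_3 = 11*73 + 65 = 868, q_3 = 11*9 + 8 = 107.
  i=4: a_4=1, p_4 = 1*868 + 73 = 941, q_4 = 1*107 + 9 = 116.
  i=5: a_5=11, p_5 = 11*941 + 868 = 11219, q_5 = 11*116 + 107 = 1383.
  i=6: a_6=11, p_6 = 11*11219 + 941 = 124350, q_6 = 11*1383 + 116 = 15329.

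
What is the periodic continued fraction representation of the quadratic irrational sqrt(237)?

[15; (2, 1, 1, 7, 10, 7, 1, 1, 2, 30)]

Write x_i = (sqrt(237) + m_i)/d_i with (m_0, d_0) = (0, 1). a_0 = floor(sqrt(237)) = 15, since 15^2 = 225 <= 237 < 256 = 16^2.
Iterate m_{i+1} = d_i*a_i - m_i, d_{i+1} = (237 - m_{i+1}^2)/d_i, a_{i+1} = floor((a_0 + m_{i+1})/d_{i+1}):
  m_1 = 1*15 - 0 = 15, d_1 = (237 - 15^2)/1 = 12/1 = 12, a_1 = floor((15 + 15)/12) = 2.
  m_2 = 12*2 - 15 = 9, d_2 = (237 - 9^2)/12 = 156/12 = 13, a_2 = floor((15 + 9)/13) = 1.
  m_3 = 13*1 - 9 = 4, d_3 = (237 - 4^2)/13 = 221/13 = 17, a_3 = floor((15 + 4)/17) = 1.
  m_4 = 17*1 - 4 = 13, d_4 = (237 - 13^2)/17 = 68/17 = 4, a_4 = floor((15 + 13)/4) = 7.
  m_5 = 4*7 - 13 = 15, d_5 = (237 - 15^2)/4 = 12/4 = 3, a_5 = floor((15 + 15)/3) = 10.
  m_6 = 3*10 - 15 = 15, d_6 = (237 - 15^2)/3 = 12/3 = 4, a_6 = floor((15 + 15)/4) = 7.
  m_7 = 4*7 - 15 = 13, d_7 = (237 - 13^2)/4 = 68/4 = 17, a_7 = floor((15 + 13)/17) = 1.
  m_8 = 17*1 - 13 = 4, d_8 = (237 - 4^2)/17 = 221/17 = 13, a_8 = floor((15 + 4)/13) = 1.
  m_9 = 13*1 - 4 = 9, d_9 = (237 - 9^2)/13 = 156/13 = 12, a_9 = floor((15 + 9)/12) = 2.
  m_10 = 12*2 - 9 = 15, d_10 = (237 - 15^2)/12 = 12/12 = 1, a_10 = floor((15 + 15)/1) = 30.
  m_11 = 1*30 - 15 = 15, d_11 = (237 - 15^2)/1 = 12/1 = 12: (m_11, d_11) = (m_1, d_1) = (15, 12), so from here the quotients repeat a_1, ..., a_10; the period length is 10.
Hence the expansion of sqrt(237) is a_0 = 15 followed by the repeating block 2, 1, 1, 7, 10, 7, 1, 1, 2, 30 (period 10).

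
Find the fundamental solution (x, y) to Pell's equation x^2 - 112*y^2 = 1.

(x, y) = (127, 12)

First expand sqrt(112) as a continued fraction. With x_i = (sqrt(112) + m_i)/d_i and (m_0, d_0) = (0, 1): a_0 = floor(sqrt(112)) = 10, since 10^2 = 100 <= 112 < 121 = 11^2.
Iterate m_{i+1} = d_i*a_i - m_i, d_{i+1} = (112 - m_{i+1}^2)/d_i, a_{i+1} = floor((a_0 + m_{i+1})/d_{i+1}):
  m_1 = 1*10 - 0 = 10, d_1 = (112 - 10^2)/1 = 12/1 = 12, a_1 = floor((10 + 10)/12) = 1.
  m_2 = 12*1 - 10 = 2, d_2 = (112 - 2^2)/12 = 108/12 = 9, a_2 = floor((10 + 2)/9) = 1.
  m_3 = 9*1 - 2 = 7, d_3 = (112 - 7^2)/9 = 63/9 = 7, a_3 = floor((10 + 7)/7) = 2.
  m_4 = 7*2 - 7 = 7, d_4 = (112 - 7^2)/7 = 63/7 = 9, a_4 = floor((10 + 7)/9) = 1.
  m_5 = 9*1 - 7 = 2, d_5 = (112 - 2^2)/9 = 108/9 = 12, a_5 = floor((10 + 2)/12) = 1.
  m_6 = 12*1 - 2 = 10, d_6 = (112 - 10^2)/12 = 12/12 = 1, a_6 = floor((10 + 10)/1) = 20.
  m_7 = 1*20 - 10 = 10, d_7 = (112 - 10^2)/1 = 12/1 = 12: (m_7, d_7) = (m_1, d_1) = (10, 12), so from here the quotients repeat a_1, ..., a_6; the period length is 6.
So sqrt(112) = [10; (1, 1, 2, 1, 1, 20)] with period length k = 6.
k is even, so the fundamental solution of x^2 - 112y^2 = 1 is (p_{k-1}, q_{k-1}) = (p_5, q_5); compute convergents through index 5.
Convergents (p_i = a_i*p_{i-1} + p_{i-2}, q_i = a_i*q_{i-1} + q_{i-2} with p_{-2}=0, p_{-1}=1, q_{-2}=1, q_{-1}=0):
  i=0: a_0=10, p_0 = 10*1 + 0 = 10, q_0 = 10*0 + 1 = 1.
  i=1: a_1=1, p_1 = 1*10 + 1 = 11, q_1 = 1*1 + 0 = 1.
  i=2: a_2=1, p_2 = 1*11 + 10 = 21, q_2 = 1*1 + 1 = 2.
  i=3: a_3=2, p_3 = 2*21 + 11 = 53, q_3 = 2*2 + 1 = 5.
  i=4: a_4=1, p_4 = 1*53 + 21 = 74, q_4 = 1*5 + 2 = 7.
  i=5: a_5=1, p_5 = 1*74 + 53 = 127, q_5 = 1*7 + 5 = 12.
Check: 127^2 - 112*12^2 = 16129 - 16128 = 1, so (x, y) = (127, 12) solves the equation, and by the theorem it is the least positive solution.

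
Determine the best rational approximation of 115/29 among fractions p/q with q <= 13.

4/1

Expand x = 115/29 as a continued fraction with the Euclidean algorithm:
  115 = 3*29 + 28, so a_0 = 3.
  29 = 1*28 + 1, so a_1 = 1.
  28 = 28*1 + 0, so a_2 = 28.
so x = [3; 1, 28].
Convergents (p_i = a_i*p_{i-1} + p_{i-2}, q_i = a_i*q_{i-1} + q_{i-2} with p_{-2}=0, p_{-1}=1, q_{-2}=1, q_{-1}=0), until the denominator exceeds 13:
  i=0: a_0=3, p_0 = 3*1 + 0 = 3, q_0 = 3*0 + 1 = 1.
  i=1: a_1=1, p_1 = 1*3 + 1 = 4, q_1 = 1*1 + 0 = 1.
  i=2: a_2=28, p_2 = 28*4 + 3 = 115, q_2 = 28*1 + 1 = 29.
q_2 = 29 > 13, so the last convergent with denominator <= 13 is p_1/q_1 = 4/1.
The closest fraction with denominator <= 13 is either p_1/q_1 or the intermediate fraction (k*p_1 + p_0)/(k*q_1 + q_0) with the largest k >= 1 whose denominator stays <= 13; these approach x as k grows, and every other convergent or intermediate fraction in range is farther away.
Largest k: floor((13 - q_0)/q_1) = floor((13 - 1)/1) = 12.
That gives (12*4 + 3)/(12*1 + 1) = 51/13.
Compare the errors: |x - 4/1| = |115*1 - 4*29|/(29*1) = 1/29, and |x - 51/13| = |115*13 - 51*29|/(29*13) = 16/377.
Cross-multiplying, 1*377 = 377 < 464 = 16*29, so 1/29 is smaller: the convergent 4/1 is closer to x than 51/13.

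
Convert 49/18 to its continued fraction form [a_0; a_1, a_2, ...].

[2; 1, 2, 1, 1, 2]

Run the Euclidean algorithm on 49 and 18; the successive quotients are the partial quotients a_0, a_1, ... (each step inverts the fractional part left over by the previous one):
  49 = 2*18 + 13, so a_0 = 2.
  18 = 1*13 + 5, so a_1 = 1.
  13 = 2*5 + 3, so a_2 = 2.
  5 = 1*3 + 2, so a_3 = 1.
  3 = 1*2 + 1, so a_4 = 1.
  2 = 2*1 + 0, so a_5 = 2.
The remainder reaches 0 after 6 divisions, so the expansion has 6 partial quotients, read off in order.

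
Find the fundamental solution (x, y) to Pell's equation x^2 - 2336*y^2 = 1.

(x, y) = (145, 3)

First expand sqrt(2336) as a continued fraction. With x_i = (sqrt(2336) + m_i)/d_i and (m_0, d_0) = (0, 1): a_0 = floor(sqrt(2336)) = 48, since 48^2 = 2304 <= 2336 < 2401 = 49^2.
Iterate m_{i+1} = d_i*a_i - m_i, d_{i+1} = (2336 - m_{i+1}^2)/d_i, a_{i+1} = floor((a_0 + m_{i+1})/d_{i+1}):
  m_1 = 1*48 - 0 = 48, d_1 = (2336 - 48^2)/1 = 32/1 = 32, a_1 = floor((48 + 48)/32) = 3.
  m_2 = 32*3 - 48 = 48, d_2 = (2336 - 48^2)/32 = 32/32 = 1, a_2 = floor((48 + 48)/1) = 96.
  m_3 = 1*96 - 48 = 48, d_3 = (2336 - 48^2)/1 = 32/1 = 32: (m_3, d_3) = (m_1, d_1) = (48, 32), so from here the quotients repeat a_1, a_2; the period length is 2.
So sqrt(2336) = [48; (3, 96)] with period length k = 2.
k is even, so the fundamental solution of x^2 - 2336y^2 = 1 is (p_{k-1}, q_{k-1}) = (p_1, q_1); compute convergents through index 1.
Convergents (p_i = a_i*p_{i-1} + p_{i-2}, q_i = a_i*q_{i-1} + q_{i-2} with p_{-2}=0, p_{-1}=1, q_{-2}=1, q_{-1}=0):
  i=0: a_0=48, p_0 = 48*1 + 0 = 48, q_0 = 48*0 + 1 = 1.
  i=1: a_1=3, p_1 = 3*48 + 1 = 145, q_1 = 3*1 + 0 = 3.
Check: 145^2 - 2336*3^2 = 21025 - 21024 = 1, so (x, y) = (145, 3) solves the equation, and by the theorem it is the least positive solution.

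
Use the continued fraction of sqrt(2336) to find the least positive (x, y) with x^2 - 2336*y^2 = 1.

First expand sqrt(2336) as a continued fraction. With x_i = (sqrt(2336) + m_i)/d_i and (m_0, d_0) = (0, 1): a_0 = floor(sqrt(2336)) = 48, since 48^2 = 2304 <= 2336 < 2401 = 49^2.
Iterate m_{i+1} = d_i*a_i - m_i, d_{i+1} = (2336 - m_{i+1}^2)/d_i, a_{i+1} = floor((a_0 + m_{i+1})/d_{i+1}):
  m_1 = 1*48 - 0 = 48, d_1 = (2336 - 48^2)/1 = 32/1 = 32, a_1 = floor((48 + 48)/32) = 3.
  m_2 = 32*3 - 48 = 48, d_2 = (2336 - 48^2)/32 = 32/32 = 1, a_2 = floor((48 + 48)/1) = 96.
  m_3 = 1*96 - 48 = 48, d_3 = (2336 - 48^2)/1 = 32/1 = 32: (m_3, d_3) = (m_1, d_1) = (48, 32), so from here the quotients repeat a_1, a_2; the period length is 2.
So sqrt(2336) = [48; (3, 96)] with period length k = 2.
k is even, so the fundamental solution of x^2 - 2336y^2 = 1 is (p_{k-1}, q_{k-1}) = (p_1, q_1); compute convergents through index 1.
Convergents (p_i = a_i*p_{i-1} + p_{i-2}, q_i = a_i*q_{i-1} + q_{i-2} with p_{-2}=0, p_{-1}=1, q_{-2}=1, q_{-1}=0):
  i=0: a_0=48, p_0 = 48*1 + 0 = 48, q_0 = 48*0 + 1 = 1.
  i=1: a_1=3, p_1 = 3*48 + 1 = 145, q_1 = 3*1 + 0 = 3.
Check: 145^2 - 2336*3^2 = 21025 - 21024 = 1, so (x, y) = (145, 3) solves the equation, and by the theorem it is the least positive solution.

(x, y) = (145, 3)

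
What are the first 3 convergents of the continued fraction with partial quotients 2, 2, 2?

2/1, 5/2, 12/5

Using the convergent recurrence p_i = a_i*p_{i-1} + p_{i-2}, q_i = a_i*q_{i-1} + q_{i-2} with p_{-2}=0, p_{-1}=1, q_{-2}=1, q_{-1}=0:
  i=0: a_0=2, p_0 = 2*1 + 0 = 2, q_0 = 2*0 + 1 = 1.
  i=1: a_1=2, p_1 = 2*2 + 1 = 5, q_1 = 2*1 + 0 = 2.
  i=2: a_2=2, p_2 = 2*5 + 2 = 12, q_2 = 2*2 + 1 = 5.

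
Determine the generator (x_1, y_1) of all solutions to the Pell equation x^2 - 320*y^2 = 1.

(x, y) = (161, 9)

First expand sqrt(320) as a continued fraction. With x_i = (sqrt(320) + m_i)/d_i and (m_0, d_0) = (0, 1): a_0 = floor(sqrt(320)) = 17, since 17^2 = 289 <= 320 < 324 = 18^2.
Iterate m_{i+1} = d_i*a_i - m_i, d_{i+1} = (320 - m_{i+1}^2)/d_i, a_{i+1} = floor((a_0 + m_{i+1})/d_{i+1}):
  m_1 = 1*17 - 0 = 17, d_1 = (320 - 17^2)/1 = 31/1 = 31, a_1 = floor((17 + 17)/31) = 1.
  m_2 = 31*1 - 17 = 14, d_2 = (320 - 14^2)/31 = 124/31 = 4, a_2 = floor((17 + 14)/4) = 7.
  m_3 = 4*7 - 14 = 14, d_3 = (320 - 14^2)/4 = 124/4 = 31, a_3 = floor((17 + 14)/31) = 1.
  m_4 = 31*1 - 14 = 17, d_4 = (320 - 17^2)/31 = 31/31 = 1, a_4 = floor((17 + 17)/1) = 34.
  m_5 = 1*34 - 17 = 17, d_5 = (320 - 17^2)/1 = 31/1 = 31: (m_5, d_5) = (m_1, d_1) = (17, 31), so from here the quotients repeat a_1, ..., a_4; the period length is 4.
So sqrt(320) = [17; (1, 7, 1, 34)] with period length k = 4.
k is even, so the fundamental solution of x^2 - 320y^2 = 1 is (p_{k-1}, q_{k-1}) = (p_3, q_3); compute convergents through index 3.
Convergents (p_i = a_i*p_{i-1} + p_{i-2}, q_i = a_i*q_{i-1} + q_{i-2} with p_{-2}=0, p_{-1}=1, q_{-2}=1, q_{-1}=0):
  i=0: a_0=17, p_0 = 17*1 + 0 = 17, q_0 = 17*0 + 1 = 1.
  i=1: a_1=1, p_1 = 1*17 + 1 = 18, q_1 = 1*1 + 0 = 1.
  i=2: a_2=7, p_2 = 7*18 + 17 = 143, q_2 = 7*1 + 1 = 8.
  i=3: a_3=1, p_3 = 1*143 + 18 = 161, q_3 = 1*8 + 1 = 9.
Check: 161^2 - 320*9^2 = 25921 - 25920 = 1, so (x, y) = (161, 9) solves the equation, and by the theorem it is the least positive solution.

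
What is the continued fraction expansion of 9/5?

[1; 1, 4]

Run the Euclidean algorithm on 9 and 5; the successive quotients are the partial quotients a_0, a_1, ... (each step inverts the fractional part left over by the previous one):
  9 = 1*5 + 4, so a_0 = 1.
  5 = 1*4 + 1, so a_1 = 1.
  4 = 4*1 + 0, so a_2 = 4.
The remainder reaches 0 after 3 divisions, so the expansion has 3 partial quotients, read off in order.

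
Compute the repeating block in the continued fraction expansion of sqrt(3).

Write x_i = (sqrt(3) + m_i)/d_i with (m_0, d_0) = (0, 1). a_0 = floor(sqrt(3)) = 1, since 1^2 = 1 <= 3 < 4 = 2^2.
Iterate m_{i+1} = d_i*a_i - m_i, d_{i+1} = (3 - m_{i+1}^2)/d_i, a_{i+1} = floor((a_0 + m_{i+1})/d_{i+1}):
  m_1 = 1*1 - 0 = 1, d_1 = (3 - 1^2)/1 = 2/1 = 2, a_1 = floor((1 + 1)/2) = 1.
  m_2 = 2*1 - 1 = 1, d_2 = (3 - 1^2)/2 = 2/2 = 1, a_2 = floor((1 + 1)/1) = 2.
  m_3 = 1*2 - 1 = 1, d_3 = (3 - 1^2)/1 = 2/1 = 2: (m_3, d_3) = (m_1, d_1) = (1, 2), so from here the quotients repeat a_1, a_2; the period length is 2.
Hence the expansion of sqrt(3) is a_0 = 1 followed by the repeating block 1, 2 (period 2).

[1; (1, 2)]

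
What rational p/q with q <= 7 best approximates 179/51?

Expand x = 179/51 as a continued fraction with the Euclidean algorithm:
  179 = 3*51 + 26, so a_0 = 3.
  51 = 1*26 + 25, so a_1 = 1.
  26 = 1*25 + 1, so a_2 = 1.
  25 = 25*1 + 0, so a_3 = 25.
so x = [3; 1, 1, 25].
Convergents (p_i = a_i*p_{i-1} + p_{i-2}, q_i = a_i*q_{i-1} + q_{i-2} with p_{-2}=0, p_{-1}=1, q_{-2}=1, q_{-1}=0), until the denominator exceeds 7:
  i=0: a_0=3, p_0 = 3*1 + 0 = 3, q_0 = 3*0 + 1 = 1.
  i=1: a_1=1, p_1 = 1*3 + 1 = 4, q_1 = 1*1 + 0 = 1.
  i=2: a_2=1, p_2 = 1*4 + 3 = 7, q_2 = 1*1 + 1 = 2.
  i=3: a_3=25, p_3 = 25*7 + 4 = 179, q_3 = 25*2 + 1 = 51.
q_3 = 51 > 7, so the last convergent with denominator <= 7 is p_2/q_2 = 7/2.
The closest fraction with denominator <= 7 is either p_2/q_2 or the intermediate fraction (k*p_2 + p_1)/(k*q_2 + q_1) with the largest k >= 1 whose denominator stays <= 7; these approach x as k grows, and every other convergent or intermediate fraction in range is farther away.
Largest k: floor((7 - q_1)/q_2) = floor((7 - 1)/2) = 3.
That gives (3*7 + 4)/(3*2 + 1) = 25/7.
Compare the errors: |x - 7/2| = |179*2 - 7*51|/(51*2) = 1/102, and |x - 25/7| = |179*7 - 25*51|/(51*7) = 22/357.
Cross-multiplying, 1*357 = 357 < 2244 = 22*102, so 1/102 is smaller: the convergent 7/2 is closer to x than 25/7.

7/2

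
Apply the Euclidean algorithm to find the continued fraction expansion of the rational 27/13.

[2; 13]

Run the Euclidean algorithm on 27 and 13; the successive quotients are the partial quotients a_0, a_1, ... (each step inverts the fractional part left over by the previous one):
  27 = 2*13 + 1, so a_0 = 2.
  13 = 13*1 + 0, so a_1 = 13.
The remainder reaches 0 after 2 divisions, so the expansion has 2 partial quotients, read off in order.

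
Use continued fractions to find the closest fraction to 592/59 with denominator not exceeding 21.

211/21

Expand x = 592/59 as a continued fraction with the Euclidean algorithm:
  592 = 10*59 + 2, so a_0 = 10.
  59 = 29*2 + 1, so a_1 = 29.
  2 = 2*1 + 0, so a_2 = 2.
so x = [10; 29, 2].
Convergents (p_i = a_i*p_{i-1} + p_{i-2}, q_i = a_i*q_{i-1} + q_{i-2} with p_{-2}=0, p_{-1}=1, q_{-2}=1, q_{-1}=0), until the denominator exceeds 21:
  i=0: a_0=10, p_0 = 10*1 + 0 = 10, q_0 = 10*0 + 1 = 1.
  i=1: a_1=29, p_1 = 29*10 + 1 = 291, q_1 = 29*1 + 0 = 29.
q_1 = 29 > 21, so the last convergent with denominator <= 21 is p_0/q_0 = 10/1.
The closest fraction with denominator <= 21 is either p_0/q_0 or the intermediate fraction (k*p_0 + p_{-1})/(k*q_0 + q_{-1}) with the largest k >= 1 whose denominator stays <= 21; these approach x as k grows, and every other convergent or intermediate fraction in range is farther away.
Largest k: floor((21 - q_{-1})/q_0) = floor((21 - 0)/1) = 21 (using the seeds p_{-1} = 1, q_{-1} = 0).
That gives (21*10 + 1)/(21*1 + 0) = 211/21.
Compare the errors: |x - 10/1| = |592*1 - 10*59|/(59*1) = 2/59, and |x - 211/21| = |592*21 - 211*59|/(59*21) = 17/1239.
Cross-multiplying, 17*59 = 1003 < 2478 = 2*1239, so 17/1239 is smaller: the intermediate fraction 211/21 is closer to x than 10/1.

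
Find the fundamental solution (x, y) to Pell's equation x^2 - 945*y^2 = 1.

(x, y) = (275561, 8964)

First expand sqrt(945) as a continued fraction. With x_i = (sqrt(945) + m_i)/d_i and (m_0, d_0) = (0, 1): a_0 = floor(sqrt(945)) = 30, since 30^2 = 900 <= 945 < 961 = 31^2.
Iterate m_{i+1} = d_i*a_i - m_i, d_{i+1} = (945 - m_{i+1}^2)/d_i, a_{i+1} = floor((a_0 + m_{i+1})/d_{i+1}):
  m_1 = 1*30 - 0 = 30, d_1 = (945 - 30^2)/1 = 45/1 = 45, a_1 = floor((30 + 30)/45) = 1.
  m_2 = 45*1 - 30 = 15, d_2 = (945 - 15^2)/45 = 720/45 = 16, a_2 = floor((30 + 15)/16) = 2.
  m_3 = 16*2 - 15 = 17, d_3 = (945 - 17^2)/16 = 656/16 = 41, a_3 = floor((30 + 17)/41) = 1.
  m_4 = 41*1 - 17 = 24, d_4 = (945 - 24^2)/41 = 369/41 = 9, a_4 = floor((30 + 24)/9) = 6.
  m_5 = 9*6 - 24 = 30, d_5 = (945 - 30^2)/9 = 45/9 = 5, a_5 = floor((30 + 30)/5) = 12.
  m_6 = 5*12 - 30 = 30, d_6 = (945 - 30^2)/5 = 45/5 = 9, a_6 = floor((30 + 30)/9) = 6.
  m_7 = 9*6 - 30 = 24, d_7 = (945 - 24^2)/9 = 369/9 = 41, a_7 = floor((30 + 24)/41) = 1.
  m_8 = 41*1 - 24 = 17, d_8 = (945 - 17^2)/41 = 656/41 = 16, a_8 = floor((30 + 17)/16) = 2.
  m_9 = 16*2 - 17 = 15, d_9 = (945 - 15^2)/16 = 720/16 = 45, a_9 = floor((30 + 15)/45) = 1.
  m_10 = 45*1 - 15 = 30, d_10 = (945 - 30^2)/45 = 45/45 = 1, a_10 = floor((30 + 30)/1) = 60.
  m_11 = 1*60 - 30 = 30, d_11 = (945 - 30^2)/1 = 45/1 = 45: (m_11, d_11) = (m_1, d_1) = (30, 45), so from here the quotients repeat a_1, ..., a_10; the period length is 10.
So sqrt(945) = [30; (1, 2, 1, 6, 12, 6, 1, 2, 1, 60)] with period length k = 10.
k is even, so the fundamental solution of x^2 - 945y^2 = 1 is (p_{k-1}, q_{k-1}) = (p_9, q_9); compute convergents through index 9.
Convergents (p_i = a_i*p_{i-1} + p_{i-2}, q_i = a_i*q_{i-1} + q_{i-2} with p_{-2}=0, p_{-1}=1, q_{-2}=1, q_{-1}=0):
  i=0: a_0=30, p_0 = 30*1 + 0 = 30, q_0 = 30*0 + 1 = 1.
  i=1: a_1=1, p_1 = 1*30 + 1 = 31, q_1 = 1*1 + 0 = 1.
  i=2: a_2=2, p_2 = 2*31 + 30 = 92, q_2 = 2*1 + 1 = 3.
  i=3: a_3=1, p_3 = 1*92 + 31 = 123, q_3 = 1*3 + 1 = 4.
  i=4: a_4=6, p_4 = 6*123 + 92 = 830, q_4 = 6*4 + 3 = 27.
  i=5: a_5=12, p_5 = 12*830 + 123 = 10083, q_5 = 12*27 + 4 = 328.
  i=6: a_6=6, p_6 = 6*10083 + 830 = 61328, q_6 = 6*328 + 27 = 1995.
  i=7: a_7=1, p_7 = 1*61328 + 10083 = 71411, q_7 = 1*1995 + 328 = 2323.
  i=8: a_8=2, p_8 = 2*71411 + 61328 = 204150, q_8 = 2*2323 + 1995 = 6641.
  i=9: a_9=1, p_9 = 1*204150 + 71411 = 275561, q_9 = 1*6641 + 2323 = 8964.
Check: 275561^2 - 945*8964^2 = 75933864721 - 75933864720 = 1, so (x, y) = (275561, 8964) solves the equation, and by the theorem it is the least positive solution.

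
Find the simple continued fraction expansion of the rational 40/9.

[4; 2, 4]

Run the Euclidean algorithm on 40 and 9; the successive quotients are the partial quotients a_0, a_1, ... (each step inverts the fractional part left over by the previous one):
  40 = 4*9 + 4, so a_0 = 4.
  9 = 2*4 + 1, so a_1 = 2.
  4 = 4*1 + 0, so a_2 = 4.
The remainder reaches 0 after 3 divisions, so the expansion has 3 partial quotients, read off in order.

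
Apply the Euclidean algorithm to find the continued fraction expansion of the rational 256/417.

[0; 1, 1, 1, 1, 2, 3, 1, 1, 1, 2]

Run the Euclidean algorithm on 256 and 417; the successive quotients are the partial quotients a_0, a_1, ... (each step inverts the fractional part left over by the previous one):
  256 = 0*417 + 256, so a_0 = 0.
  417 = 1*256 + 161, so a_1 = 1.
  256 = 1*161 + 95, so a_2 = 1.
  161 = 1*95 + 66, so a_3 = 1.
  95 = 1*66 + 29, so a_4 = 1.
  66 = 2*29 + 8, so a_5 = 2.
  29 = 3*8 + 5, so a_6 = 3.
  8 = 1*5 + 3, so a_7 = 1.
  5 = 1*3 + 2, so a_8 = 1.
  3 = 1*2 + 1, so a_9 = 1.
  2 = 2*1 + 0, so a_10 = 2.
The remainder reaches 0 after 11 divisions, so the expansion has 11 partial quotients, read off in order.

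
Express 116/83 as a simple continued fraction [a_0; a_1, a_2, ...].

[1; 2, 1, 1, 16]

Run the Euclidean algorithm on 116 and 83; the successive quotients are the partial quotients a_0, a_1, ... (each step inverts the fractional part left over by the previous one):
  116 = 1*83 + 33, so a_0 = 1.
  83 = 2*33 + 17, so a_1 = 2.
  33 = 1*17 + 16, so a_2 = 1.
  17 = 1*16 + 1, so a_3 = 1.
  16 = 16*1 + 0, so a_4 = 16.
The remainder reaches 0 after 5 divisions, so the expansion has 5 partial quotients, read off in order.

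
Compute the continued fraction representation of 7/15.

Run the Euclidean algorithm on 7 and 15; the successive quotients are the partial quotients a_0, a_1, ... (each step inverts the fractional part left over by the previous one):
  7 = 0*15 + 7, so a_0 = 0.
  15 = 2*7 + 1, so a_1 = 2.
  7 = 7*1 + 0, so a_2 = 7.
The remainder reaches 0 after 3 divisions, so the expansion has 3 partial quotients, read off in order.

[0; 2, 7]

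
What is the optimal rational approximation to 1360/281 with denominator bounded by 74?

Expand x = 1360/281 as a continued fraction with the Euclidean algorithm:
  1360 = 4*281 + 236, so a_0 = 4.
  281 = 1*236 + 45, so a_1 = 1.
  236 = 5*45 + 11, so a_2 = 5.
  45 = 4*11 + 1, so a_3 = 4.
  11 = 11*1 + 0, so a_4 = 11.
so x = [4; 1, 5, 4, 11].
Convergents (p_i = a_i*p_{i-1} + p_{i-2}, q_i = a_i*q_{i-1} + q_{i-2} with p_{-2}=0, p_{-1}=1, q_{-2}=1, q_{-1}=0), until the denominator exceeds 74:
  i=0: a_0=4, p_0 = 4*1 + 0 = 4, q_0 = 4*0 + 1 = 1.
  i=1: a_1=1, p_1 = 1*4 + 1 = 5, q_1 = 1*1 + 0 = 1.
  i=2: a_2=5, p_2 = 5*5 + 4 = 29, q_2 = 5*1 + 1 = 6.
  i=3: a_3=4, p_3 = 4*29 + 5 = 121, q_3 = 4*6 + 1 = 25.
  i=4: a_4=11, p_4 = 11*121 + 29 = 1360, q_4 = 11*25 + 6 = 281.
q_4 = 281 > 74, so the last convergent with denominator <= 74 is p_3/q_3 = 121/25.
The closest fraction with denominator <= 74 is either p_3/q_3 or the intermediate fraction (k*p_3 + p_2)/(k*q_3 + q_2) with the largest k >= 1 whose denominator stays <= 74; these approach x as k grows, and every other convergent or intermediate fraction in range is farther away.
Largest k: floor((74 - q_2)/q_3) = floor((74 - 6)/25) = 2.
That gives (2*121 + 29)/(2*25 + 6) = 271/56.
Compare the errors: |x - 121/25| = |1360*25 - 121*281|/(281*25) = 1/7025, and |x - 271/56| = |1360*56 - 271*281|/(281*56) = 9/15736.
Cross-multiplying, 1*15736 = 15736 < 63225 = 9*7025, so 1/7025 is smaller: the convergent 121/25 is closer to x than 271/56.

121/25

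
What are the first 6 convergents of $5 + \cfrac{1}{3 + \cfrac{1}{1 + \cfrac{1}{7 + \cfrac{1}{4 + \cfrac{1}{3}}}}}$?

Using the convergent recurrence p_i = a_i*p_{i-1} + p_{i-2}, q_i = a_i*q_{i-1} + q_{i-2} with p_{-2}=0, p_{-1}=1, q_{-2}=1, q_{-1}=0:
  i=0: a_0=5, p_0 = 5*1 + 0 = 5, q_0 = 5*0 + 1 = 1.
  i=1: a_1=3, p_1 = 3*5 + 1 = 16, q_1 = 3*1 + 0 = 3.
  i=2: a_2=1, p_2 = 1*16 + 5 = 21, q_2 = 1*3 + 1 = 4.
  i=3: a_3=7, p_3 = 7*21 + 16 = 163, q_3 = 7*4 + 3 = 31.
  i=4: a_4=4, p_4 = 4*163 + 21 = 673, q_4 = 4*31 + 4 = 128.
  i=5: a_5=3, p_5 = 3*673 + 163 = 2182, q_5 = 3*128 + 31 = 415.

5/1, 16/3, 21/4, 163/31, 673/128, 2182/415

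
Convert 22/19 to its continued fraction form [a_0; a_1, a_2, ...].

[1; 6, 3]

Run the Euclidean algorithm on 22 and 19; the successive quotients are the partial quotients a_0, a_1, ... (each step inverts the fractional part left over by the previous one):
  22 = 1*19 + 3, so a_0 = 1.
  19 = 6*3 + 1, so a_1 = 6.
  3 = 3*1 + 0, so a_2 = 3.
The remainder reaches 0 after 3 divisions, so the expansion has 3 partial quotients, read off in order.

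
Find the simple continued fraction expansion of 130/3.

[43; 3]

Run the Euclidean algorithm on 130 and 3; the successive quotients are the partial quotients a_0, a_1, ... (each step inverts the fractional part left over by the previous one):
  130 = 43*3 + 1, so a_0 = 43.
  3 = 3*1 + 0, so a_1 = 3.
The remainder reaches 0 after 2 divisions, so the expansion has 2 partial quotients, read off in order.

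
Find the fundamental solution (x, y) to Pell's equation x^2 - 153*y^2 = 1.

First expand sqrt(153) as a continued fraction. With x_i = (sqrt(153) + m_i)/d_i and (m_0, d_0) = (0, 1): a_0 = floor(sqrt(153)) = 12, since 12^2 = 144 <= 153 < 169 = 13^2.
Iterate m_{i+1} = d_i*a_i - m_i, d_{i+1} = (153 - m_{i+1}^2)/d_i, a_{i+1} = floor((a_0 + m_{i+1})/d_{i+1}):
  m_1 = 1*12 - 0 = 12, d_1 = (153 - 12^2)/1 = 9/1 = 9, a_1 = floor((12 + 12)/9) = 2.
  m_2 = 9*2 - 12 = 6, d_2 = (153 - 6^2)/9 = 117/9 = 13, a_2 = floor((12 + 6)/13) = 1.
  m_3 = 13*1 - 6 = 7, d_3 = (153 - 7^2)/13 = 104/13 = 8, a_3 = floor((12 + 7)/8) = 2.
  m_4 = 8*2 - 7 = 9, d_4 = (153 - 9^2)/8 = 72/8 = 9, a_4 = floor((12 + 9)/9) = 2.
  m_5 = 9*2 - 9 = 9, d_5 = (153 - 9^2)/9 = 72/9 = 8, a_5 = floor((12 + 9)/8) = 2.
  m_6 = 8*2 - 9 = 7, d_6 = (153 - 7^2)/8 = 104/8 = 13, a_6 = floor((12 + 7)/13) = 1.
  m_7 = 13*1 - 7 = 6, d_7 = (153 - 6^2)/13 = 117/13 = 9, a_7 = floor((12 + 6)/9) = 2.
  m_8 = 9*2 - 6 = 12, d_8 = (153 - 12^2)/9 = 9/9 = 1, a_8 = floor((12 + 12)/1) = 24.
  m_9 = 1*24 - 12 = 12, d_9 = (153 - 12^2)/1 = 9/1 = 9: (m_9, d_9) = (m_1, d_1) = (12, 9), so from here the quotients repeat a_1, ..., a_8; the period length is 8.
So sqrt(153) = [12; (2, 1, 2, 2, 2, 1, 2, 24)] with period length k = 8.
k is even, so the fundamental solution of x^2 - 153y^2 = 1 is (p_{k-1}, q_{k-1}) = (p_7, q_7); compute convergents through index 7.
Convergents (p_i = a_i*p_{i-1} + p_{i-2}, q_i = a_i*q_{i-1} + q_{i-2} with p_{-2}=0, p_{-1}=1, q_{-2}=1, q_{-1}=0):
  i=0: a_0=12, p_0 = 12*1 + 0 = 12, q_0 = 12*0 + 1 = 1.
  i=1: a_1=2, p_1 = 2*12 + 1 = 25, q_1 = 2*1 + 0 = 2.
  i=2: a_2=1, p_2 = 1*25 + 12 = 37, q_2 = 1*2 + 1 = 3.
  i=3: a_3=2, p_3 = 2*37 + 25 = 99, q_3 = 2*3 + 2 = 8.
  i=4: a_4=2, p_4 = 2*99 + 37 = 235, q_4 = 2*8 + 3 = 19.
  i=5: a_5=2, p_5 = 2*235 + 99 = 569, q_5 = 2*19 + 8 = 46.
  i=6: a_6=1, p_6 = 1*569 + 235 = 804, q_6 = 1*46 + 19 = 65.
  i=7: a_7=2, p_7 = 2*804 + 569 = 2177, q_7 = 2*65 + 46 = 176.
Check: 2177^2 - 153*176^2 = 4739329 - 4739328 = 1, so (x, y) = (2177, 176) solves the equation, and by the theorem it is the least positive solution.

(x, y) = (2177, 176)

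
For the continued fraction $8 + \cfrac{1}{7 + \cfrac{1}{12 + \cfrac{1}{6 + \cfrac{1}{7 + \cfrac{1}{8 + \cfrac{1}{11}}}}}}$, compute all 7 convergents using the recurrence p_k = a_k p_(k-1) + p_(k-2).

8/1, 57/7, 692/85, 4209/517, 30155/3704, 245449/30149, 2730094/335343

Using the convergent recurrence p_i = a_i*p_{i-1} + p_{i-2}, q_i = a_i*q_{i-1} + q_{i-2} with p_{-2}=0, p_{-1}=1, q_{-2}=1, q_{-1}=0:
  i=0: a_0=8, p_0 = 8*1 + 0 = 8, q_0 = 8*0 + 1 = 1.
  i=1: a_1=7, p_1 = 7*8 + 1 = 57, q_1 = 7*1 + 0 = 7.
  i=2: a_2=12, p_2 = 12*57 + 8 = 692, q_2 = 12*7 + 1 = 85.
  i=3: a_3=6, p_3 = 6*692 + 57 = 4209, q_3 = 6*85 + 7 = 517.
  i=4: a_4=7, p_4 = 7*4209 + 692 = 30155, q_4 = 7*517 + 85 = 3704.
  i=5: a_5=8, p_5 = 8*30155 + 4209 = 245449, q_5 = 8*3704 + 517 = 30149.
  i=6: a_6=11, p_6 = 11*245449 + 30155 = 2730094, q_6 = 11*30149 + 3704 = 335343.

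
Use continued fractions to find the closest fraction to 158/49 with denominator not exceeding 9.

Expand x = 158/49 as a continued fraction with the Euclidean algorithm:
  158 = 3*49 + 11, so a_0 = 3.
  49 = 4*11 + 5, so a_1 = 4.
  11 = 2*5 + 1, so a_2 = 2.
  5 = 5*1 + 0, so a_3 = 5.
so x = [3; 4, 2, 5].
Convergents (p_i = a_i*p_{i-1} + p_{i-2}, q_i = a_i*q_{i-1} + q_{i-2} with p_{-2}=0, p_{-1}=1, q_{-2}=1, q_{-1}=0), until the denominator exceeds 9:
  i=0: a_0=3, p_0 = 3*1 + 0 = 3, q_0 = 3*0 + 1 = 1.
  i=1: a_1=4, p_1 = 4*3 + 1 = 13, q_1 = 4*1 + 0 = 4.
  i=2: a_2=2, p_2 = 2*13 + 3 = 29, q_2 = 2*4 + 1 = 9.
  i=3: a_3=5, p_3 = 5*29 + 13 = 158, q_3 = 5*9 + 4 = 49.
q_3 = 49 > 9, so the last convergent with denominator <= 9 is p_2/q_2 = 29/9.
The closest fraction with denominator <= 9 is either p_2/q_2 or the intermediate fraction (k*p_2 + p_1)/(k*q_2 + q_1) with the largest k >= 1 whose denominator stays <= 9; these approach x as k grows, and every other convergent or intermediate fraction in range is farther away.
Largest k: floor((9 - q_1)/q_2) = floor((9 - 4)/9) = 0.
Since k = 0, no intermediate fraction beyond p_2/q_2 has denominator <= 9, so the convergent 29/9 is the closest (its error is |158*9 - 29*49|/(49*9) = 1/441).

29/9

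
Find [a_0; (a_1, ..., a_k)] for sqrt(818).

Write x_i = (sqrt(818) + m_i)/d_i with (m_0, d_0) = (0, 1). a_0 = floor(sqrt(818)) = 28, since 28^2 = 784 <= 818 < 841 = 29^2.
Iterate m_{i+1} = d_i*a_i - m_i, d_{i+1} = (818 - m_{i+1}^2)/d_i, a_{i+1} = floor((a_0 + m_{i+1})/d_{i+1}):
  m_1 = 1*28 - 0 = 28, d_1 = (818 - 28^2)/1 = 34/1 = 34, a_1 = floor((28 + 28)/34) = 1.
  m_2 = 34*1 - 28 = 6, d_2 = (818 - 6^2)/34 = 782/34 = 23, a_2 = floor((28 + 6)/23) = 1.
  m_3 = 23*1 - 6 = 17, d_3 = (818 - 17^2)/23 = 529/23 = 23, a_3 = floor((28 + 17)/23) = 1.
  m_4 = 23*1 - 17 = 6, d_4 = (818 - 6^2)/23 = 782/23 = 34, a_4 = floor((28 + 6)/34) = 1.
  m_5 = 34*1 - 6 = 28, d_5 = (818 - 28^2)/34 = 34/34 = 1, a_5 = floor((28 + 28)/1) = 56.
  m_6 = 1*56 - 28 = 28, d_6 = (818 - 28^2)/1 = 34/1 = 34: (m_6, d_6) = (m_1, d_1) = (28, 34), so from here the quotients repeat a_1, ..., a_5; the period length is 5.
Hence the expansion of sqrt(818) is a_0 = 28 followed by the repeating block 1, 1, 1, 1, 56 (period 5).

[28; (1, 1, 1, 1, 56)]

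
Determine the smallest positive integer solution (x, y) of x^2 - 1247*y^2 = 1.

First expand sqrt(1247) as a continued fraction. With x_i = (sqrt(1247) + m_i)/d_i and (m_0, d_0) = (0, 1): a_0 = floor(sqrt(1247)) = 35, since 35^2 = 1225 <= 1247 < 1296 = 36^2.
Iterate m_{i+1} = d_i*a_i - m_i, d_{i+1} = (1247 - m_{i+1}^2)/d_i, a_{i+1} = floor((a_0 + m_{i+1})/d_{i+1}):
  m_1 = 1*35 - 0 = 35, d_1 = (1247 - 35^2)/1 = 22/1 = 22, a_1 = floor((35 + 35)/22) = 3.
  m_2 = 22*3 - 35 = 31, d_2 = (1247 - 31^2)/22 = 286/22 = 13, a_2 = floor((35 + 31)/13) = 5.
  m_3 = 13*5 - 31 = 34, d_3 = (1247 - 34^2)/13 = 91/13 = 7, a_3 = floor((35 + 34)/7) = 9.
  m_4 = 7*9 - 34 = 29, d_4 = (1247 - 29^2)/7 = 406/7 = 58, a_4 = floor((35 + 29)/58) = 1.
  m_5 = 58*1 - 29 = 29, d_5 = (1247 - 29^2)/58 = 406/58 = 7, a_5 = floor((35 + 29)/7) = 9.
  m_6 = 7*9 - 29 = 34, d_6 = (1247 - 34^2)/7 = 91/7 = 13, a_6 = floor((35 + 34)/13) = 5.
  m_7 = 13*5 - 34 = 31, d_7 = (1247 - 31^2)/13 = 286/13 = 22, a_7 = floor((35 + 31)/22) = 3.
  m_8 = 22*3 - 31 = 35, d_8 = (1247 - 35^2)/22 = 22/22 = 1, a_8 = floor((35 + 35)/1) = 70.
  m_9 = 1*70 - 35 = 35, d_9 = (1247 - 35^2)/1 = 22/1 = 22: (m_9, d_9) = (m_1, d_1) = (35, 22), so from here the quotients repeat a_1, ..., a_8; the period length is 8.
So sqrt(1247) = [35; (3, 5, 9, 1, 9, 5, 3, 70)] with period length k = 8.
k is even, so the fundamental solution of x^2 - 1247y^2 = 1 is (p_{k-1}, q_{k-1}) = (p_7, q_7); compute convergents through index 7.
Convergents (p_i = a_i*p_{i-1} + p_{i-2}, q_i = a_i*q_{i-1} + q_{i-2} with p_{-2}=0, p_{-1}=1, q_{-2}=1, q_{-1}=0):
  i=0: a_0=35, p_0 = 35*1 + 0 = 35, q_0 = 35*0 + 1 = 1.
  i=1: a_1=3, p_1 = 3*35 + 1 = 106, q_1 = 3*1 + 0 = 3.
  i=2: a_2=5, p_2 = 5*106 + 35 = 565, q_2 = 5*3 + 1 = 16.
  i=3: a_3=9, p_3 = 9*565 + 106 = 5191, q_3 = 9*16 + 3 = 147.
  i=4: a_4=1, p_4 = 1*5191 + 565 = 5756, q_4 = 1*147 + 16 = 163.
  i=5: a_5=9, p_5 = 9*5756 + 5191 = 56995, q_5 = 9*163 + 147 = 1614.
  i=6: a_6=5, p_6 = 5*56995 + 5756 = 290731, q_6 = 5*1614 + 163 = 8233.
  i=7: a_7=3, p_7 = 3*290731 + 56995 = 929188, q_7 = 3*8233 + 1614 = 26313.
Check: 929188^2 - 1247*26313^2 = 863390339344 - 863390339343 = 1, so (x, y) = (929188, 26313) solves the equation, and by the theorem it is the least positive solution.

(x, y) = (929188, 26313)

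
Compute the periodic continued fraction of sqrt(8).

[2; (1, 4)]

Write x_i = (sqrt(8) + m_i)/d_i with (m_0, d_0) = (0, 1). a_0 = floor(sqrt(8)) = 2, since 2^2 = 4 <= 8 < 9 = 3^2.
Iterate m_{i+1} = d_i*a_i - m_i, d_{i+1} = (8 - m_{i+1}^2)/d_i, a_{i+1} = floor((a_0 + m_{i+1})/d_{i+1}):
  m_1 = 1*2 - 0 = 2, d_1 = (8 - 2^2)/1 = 4/1 = 4, a_1 = floor((2 + 2)/4) = 1.
  m_2 = 4*1 - 2 = 2, d_2 = (8 - 2^2)/4 = 4/4 = 1, a_2 = floor((2 + 2)/1) = 4.
  m_3 = 1*4 - 2 = 2, d_3 = (8 - 2^2)/1 = 4/1 = 4: (m_3, d_3) = (m_1, d_1) = (2, 4), so from here the quotients repeat a_1, a_2; the period length is 2.
Hence the expansion of sqrt(8) is a_0 = 2 followed by the repeating block 1, 4 (period 2).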